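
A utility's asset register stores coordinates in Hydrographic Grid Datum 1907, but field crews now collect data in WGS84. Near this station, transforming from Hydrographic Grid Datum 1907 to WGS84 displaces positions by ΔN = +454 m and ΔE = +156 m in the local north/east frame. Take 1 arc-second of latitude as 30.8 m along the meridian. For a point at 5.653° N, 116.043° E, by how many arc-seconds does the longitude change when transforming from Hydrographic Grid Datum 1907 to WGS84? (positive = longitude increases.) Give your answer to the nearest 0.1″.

Δλ = 5.1″

At latitude 5.653°, cos φ = 0.995137.
1″ of longitude at this latitude = 30.80 × cos φ = 30.6502 m, so Δλ = 156.0 / 30.6502 = 5.090″.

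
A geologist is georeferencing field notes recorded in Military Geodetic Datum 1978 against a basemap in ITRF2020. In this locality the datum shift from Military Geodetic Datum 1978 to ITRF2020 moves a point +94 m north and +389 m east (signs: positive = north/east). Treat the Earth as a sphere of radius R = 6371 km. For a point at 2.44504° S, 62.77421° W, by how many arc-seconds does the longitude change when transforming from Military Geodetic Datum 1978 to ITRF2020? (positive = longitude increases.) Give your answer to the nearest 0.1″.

At latitude -2.44504°, cos φ = 0.999090.
One radian of longitude at latitude φ spans R cos φ, so Δλ = ΔE / (R cos φ) = 389.0 / (6371000 × 0.999090) = 6.1114e-05 rad = 12.606″.

Δλ = 12.6″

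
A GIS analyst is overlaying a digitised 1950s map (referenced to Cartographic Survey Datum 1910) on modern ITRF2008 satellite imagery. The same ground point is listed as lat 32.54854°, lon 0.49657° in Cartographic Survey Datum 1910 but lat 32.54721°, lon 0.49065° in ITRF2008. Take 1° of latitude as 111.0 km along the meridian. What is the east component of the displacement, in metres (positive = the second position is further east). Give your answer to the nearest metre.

Δφ = 32.54721° − 32.54854° = -0.00133°; Δλ = 0.49065° − 0.49657° = -0.00592°.
ΔN = Δφ × 111000 = -147.6 m; ΔE = Δλ × 111000 × cos(32.54854°) = -0.00592 × 111000 × 0.842936 = -553.9 m.

ΔE = -554 m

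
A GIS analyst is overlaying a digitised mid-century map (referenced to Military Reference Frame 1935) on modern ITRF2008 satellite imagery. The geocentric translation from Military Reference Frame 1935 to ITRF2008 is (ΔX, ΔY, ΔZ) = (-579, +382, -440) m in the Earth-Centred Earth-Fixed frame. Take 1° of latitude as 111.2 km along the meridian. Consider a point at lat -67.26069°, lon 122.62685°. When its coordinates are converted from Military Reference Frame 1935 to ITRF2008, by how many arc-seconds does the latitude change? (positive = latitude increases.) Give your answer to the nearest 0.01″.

sin φ = -0.922273, cos φ = 0.386539, sin λ = 0.842200, cos λ = -0.539166.
North component: ΔN = −sin φ cos λ·ΔX − sin φ sin λ·ΔY + cos φ·ΔZ = −(-0.922273)(-0.539166)(-579) − (-0.922273)(0.842200)(382) + (0.386539)(-440) = 414.55 m.
1° of latitude spans 111200 m, so Δφ = 414.55 / 111200 × 3600 = 13.421″.

Δφ = 13.42″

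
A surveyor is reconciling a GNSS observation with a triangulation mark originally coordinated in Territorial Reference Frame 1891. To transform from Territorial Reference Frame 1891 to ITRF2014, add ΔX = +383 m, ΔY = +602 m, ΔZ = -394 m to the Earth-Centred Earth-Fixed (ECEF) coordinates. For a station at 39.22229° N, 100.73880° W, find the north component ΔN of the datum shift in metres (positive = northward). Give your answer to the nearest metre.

ΔN = 114 m

The local north axis is (−sin φ cos λ, −sin φ sin λ, cos φ), giving ΔN = 45.126 + 373.996 − 305.231 = 113.89 m.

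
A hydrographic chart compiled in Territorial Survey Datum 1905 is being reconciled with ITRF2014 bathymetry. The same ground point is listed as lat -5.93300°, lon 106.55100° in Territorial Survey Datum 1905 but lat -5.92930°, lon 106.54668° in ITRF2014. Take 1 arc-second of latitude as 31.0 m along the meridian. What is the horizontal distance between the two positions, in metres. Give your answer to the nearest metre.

633 m

Δφ = -5.92930° − -5.93300° = +0.00370°; Δλ = 106.54668° − 106.55100° = -0.00432°.
1° of latitude = 3600 × 31.00 = 111600 m.
ΔN = Δφ × 111600 = 412.9 m; ΔE = Δλ × 111600 × cos(-5.93300°) = -0.00432 × 111600 × 0.994643 = -479.5 m.
Distance = √(ΔE² + ΔN²) = √((-479.5)² + 412.9²) = 632.8 m.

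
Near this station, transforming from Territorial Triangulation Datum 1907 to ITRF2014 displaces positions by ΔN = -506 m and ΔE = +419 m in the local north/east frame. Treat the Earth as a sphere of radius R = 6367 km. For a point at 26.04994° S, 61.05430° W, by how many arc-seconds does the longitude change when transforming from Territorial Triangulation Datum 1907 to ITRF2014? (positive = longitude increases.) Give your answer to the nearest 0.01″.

At latitude -26.04994°, cos φ = 0.898412.
One radian of longitude at latitude φ spans R cos φ, so Δλ = ΔE / (R cos φ) = 419.0 / (6367000 × 0.898412) = 7.3249e-05 rad = 15.109″.

Δλ = 15.11″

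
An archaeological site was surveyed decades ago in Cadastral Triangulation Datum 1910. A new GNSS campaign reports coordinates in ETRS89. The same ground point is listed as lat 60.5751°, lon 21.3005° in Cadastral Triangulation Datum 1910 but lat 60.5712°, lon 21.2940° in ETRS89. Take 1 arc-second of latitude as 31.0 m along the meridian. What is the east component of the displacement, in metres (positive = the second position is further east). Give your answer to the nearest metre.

ΔE = -356 m

Δφ = 60.5712° − 60.5751° = -0.0039°; Δλ = 21.2940° − 21.3005° = -0.0065°.
1° of latitude = 3600 × 31.00 = 111600 m.
ΔN = Δφ × 111600 = -435.2 m; ΔE = Δλ × 111600 × cos(60.5751°) = -0.0065 × 111600 × 0.491282 = -356.4 m.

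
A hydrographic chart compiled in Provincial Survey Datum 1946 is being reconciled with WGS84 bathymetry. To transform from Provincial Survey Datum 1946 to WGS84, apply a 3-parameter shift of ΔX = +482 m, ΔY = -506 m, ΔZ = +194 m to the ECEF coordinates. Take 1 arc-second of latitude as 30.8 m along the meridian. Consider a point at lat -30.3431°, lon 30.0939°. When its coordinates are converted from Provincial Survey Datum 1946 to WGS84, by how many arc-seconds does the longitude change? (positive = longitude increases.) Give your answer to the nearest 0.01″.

Δλ = -25.56″

sin φ = -0.505177, cos φ = 0.863016, sin λ = 0.501419, cos λ = 0.865205.
East component: ΔE = −sin λ·ΔX + cos λ·ΔY = −(0.501419)(482) + (0.865205)(-506) = -679.48 m.
1° of latitude spans 3600 × 30.80 = 110880 m; at latitude φ, 1° of longitude spans that × cos φ = 95691.2 m, so Δλ = -679.48 / 95691.2 × 3600 = -25.563″.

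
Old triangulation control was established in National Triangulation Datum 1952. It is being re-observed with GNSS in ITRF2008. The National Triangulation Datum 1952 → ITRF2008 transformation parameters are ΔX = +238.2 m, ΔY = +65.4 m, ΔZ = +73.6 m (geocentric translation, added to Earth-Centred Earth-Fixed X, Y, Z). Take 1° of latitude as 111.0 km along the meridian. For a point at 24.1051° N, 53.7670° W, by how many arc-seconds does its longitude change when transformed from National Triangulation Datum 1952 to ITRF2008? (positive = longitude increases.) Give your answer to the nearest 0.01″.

Δλ = 8.20″

sin φ = 0.408412, cos φ = 0.912798, sin λ = -0.806620, cos λ = 0.591070.
East component: ΔE = −sin λ·ΔX + cos λ·ΔY = −(-0.806620)(238.2) + (0.591070)(65.4) = 230.79 m.
1° of latitude spans 111000 m; at latitude φ, 1° of longitude spans that × cos φ = 101320.6 m, so Δλ = 230.79 / 101320.6 × 3600 = 8.200″.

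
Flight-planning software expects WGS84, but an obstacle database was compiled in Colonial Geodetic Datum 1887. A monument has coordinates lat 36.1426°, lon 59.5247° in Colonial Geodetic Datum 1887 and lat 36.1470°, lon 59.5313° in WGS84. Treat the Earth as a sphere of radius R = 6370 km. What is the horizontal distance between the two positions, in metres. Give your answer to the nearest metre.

Δφ = 36.1470° − 36.1426° = +0.0044°; Δλ = 59.5313° − 59.5247° = +0.0066°.
1° along a meridian = πR/180 = 111177 m.
ΔN = Δφ × 111177 = 489.2 m; ΔE = Δλ × 111177 × cos(36.1426°) = +0.0066 × 111177 × 0.807552 = 592.6 m.
Distance = √(ΔE² + ΔN²) = √(592.6² + 489.2²) = 768.4 m.

768 m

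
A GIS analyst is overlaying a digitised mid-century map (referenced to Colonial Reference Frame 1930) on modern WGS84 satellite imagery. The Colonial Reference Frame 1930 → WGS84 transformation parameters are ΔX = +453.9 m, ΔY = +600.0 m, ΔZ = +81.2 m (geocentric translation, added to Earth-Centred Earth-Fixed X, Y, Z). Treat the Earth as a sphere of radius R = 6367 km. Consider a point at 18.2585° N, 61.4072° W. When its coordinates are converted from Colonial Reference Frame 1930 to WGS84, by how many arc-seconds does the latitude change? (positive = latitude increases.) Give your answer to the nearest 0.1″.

Δφ = 5.6″

sin φ = 0.313305, cos φ = 0.949653, sin λ = -0.878043, cos λ = 0.478582.
North component: ΔN = −sin φ cos λ·ΔX − sin φ sin λ·ΔY + cos φ·ΔZ = −(0.313305)(0.478582)(453.9) − (0.313305)(-0.878043)(600.0) + (0.949653)(81.2) = 174.11 m.
1° of latitude spans πR/180 = 111125 m, so Δφ = 174.11 / 111125 × 3600 = 5.640″.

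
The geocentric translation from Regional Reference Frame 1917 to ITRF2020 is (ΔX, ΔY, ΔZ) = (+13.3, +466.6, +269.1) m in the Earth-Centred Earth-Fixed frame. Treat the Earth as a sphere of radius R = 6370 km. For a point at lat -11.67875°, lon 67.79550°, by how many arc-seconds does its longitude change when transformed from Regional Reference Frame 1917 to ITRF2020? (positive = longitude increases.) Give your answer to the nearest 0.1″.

Δλ = 5.4″

sin φ = -0.202424, cos φ = 0.979298, sin λ = 0.925841, cos λ = 0.377914.
East component: ΔE = −sin λ·ΔX + cos λ·ΔY = −(0.925841)(13.3) + (0.377914)(466.6) = 164.02 m.
1° of latitude spans πR/180 = 111177 m; at latitude φ, 1° of longitude spans that × cos φ = 108875.9 m, so Δλ = 164.02 / 108875.9 × 3600 = 5.423″.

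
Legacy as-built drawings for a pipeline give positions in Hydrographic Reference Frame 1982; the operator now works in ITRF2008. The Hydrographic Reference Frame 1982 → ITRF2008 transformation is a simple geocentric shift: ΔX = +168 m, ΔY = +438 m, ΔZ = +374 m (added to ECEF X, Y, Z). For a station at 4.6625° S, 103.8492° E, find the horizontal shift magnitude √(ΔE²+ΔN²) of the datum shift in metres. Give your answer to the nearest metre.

The local east axis at (φ, λ) is (−sin λ, cos λ, 0), so ΔE = −sin(103.8492°)·168 + cos(103.8492°)·438 = -267.96 m.
The local north axis is (−sin φ cos λ, −sin φ sin λ, cos φ), giving ΔN = -3.269 + 34.568 + 372.762 = 404.06 m.
Horizontal magnitude = √(ΔE² + ΔN²) = √((-267.96)² + 404.06²) = 484.84 m.

485 m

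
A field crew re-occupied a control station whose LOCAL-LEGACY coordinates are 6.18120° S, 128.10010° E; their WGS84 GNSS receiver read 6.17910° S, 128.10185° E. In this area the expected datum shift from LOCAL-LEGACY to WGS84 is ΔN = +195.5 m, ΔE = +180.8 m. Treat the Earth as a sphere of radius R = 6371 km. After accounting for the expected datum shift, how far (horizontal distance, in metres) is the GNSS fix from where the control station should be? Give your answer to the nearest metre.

Observed coordinate differences: Δφ = +0.00210°, Δλ = +0.00175°.
Converting to metres (1° lat = 111195 m, cos φ = 0.994186): observed ΔN = 233.5 m, observed ΔE = 193.5 m.
Subtracting the expected shift leaves a residual of 233.5 − (195.5) = 38.0 m north and 193.5 − (180.8) = 12.7 m east.
Residual distance = √(38.0² + 12.7²) = 40.1 m.

40 m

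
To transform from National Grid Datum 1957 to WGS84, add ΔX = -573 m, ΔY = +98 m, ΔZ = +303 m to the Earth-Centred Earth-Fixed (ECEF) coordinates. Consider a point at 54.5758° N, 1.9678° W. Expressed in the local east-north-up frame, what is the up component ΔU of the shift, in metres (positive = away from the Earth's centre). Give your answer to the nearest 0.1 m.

The local up (radial) axis is (cos φ cos λ, cos φ sin λ, sin φ), giving ΔU = -331.929 − 1.951 + 246.910 = -86.97 m.

ΔU = -87.0 m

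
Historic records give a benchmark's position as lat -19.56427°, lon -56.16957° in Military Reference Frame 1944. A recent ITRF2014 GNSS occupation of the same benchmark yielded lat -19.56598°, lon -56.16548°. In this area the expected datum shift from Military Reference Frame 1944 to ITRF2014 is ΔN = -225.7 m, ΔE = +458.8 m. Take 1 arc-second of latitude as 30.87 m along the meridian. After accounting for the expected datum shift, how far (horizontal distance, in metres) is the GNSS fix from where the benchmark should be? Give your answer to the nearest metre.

Observed coordinate differences: Δφ = -0.00171°, Δλ = +0.00409°.
Converting to metres (1° lat = 111132 m, cos φ = 0.942266): observed ΔN = -190.0 m, observed ΔE = 428.3 m.
Subtracting the expected shift leaves a residual of -190.0 − (-225.7) = 35.7 m north and 428.3 − (458.8) = -30.5 m east.
Residual distance = √(35.7² + (-30.5)²) = 46.9 m.

47 m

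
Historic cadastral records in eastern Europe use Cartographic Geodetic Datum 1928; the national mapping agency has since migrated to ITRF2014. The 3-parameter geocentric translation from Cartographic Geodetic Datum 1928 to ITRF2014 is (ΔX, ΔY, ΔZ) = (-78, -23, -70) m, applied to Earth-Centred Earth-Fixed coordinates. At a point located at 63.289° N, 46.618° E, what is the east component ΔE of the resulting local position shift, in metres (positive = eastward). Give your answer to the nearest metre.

ΔE = 41 m

The local east axis at (φ, λ) is (−sin λ, cos λ, 0), so ΔE = −sin(46.618°)·(-78) + cos(46.618°)·(-23) = 40.89 m.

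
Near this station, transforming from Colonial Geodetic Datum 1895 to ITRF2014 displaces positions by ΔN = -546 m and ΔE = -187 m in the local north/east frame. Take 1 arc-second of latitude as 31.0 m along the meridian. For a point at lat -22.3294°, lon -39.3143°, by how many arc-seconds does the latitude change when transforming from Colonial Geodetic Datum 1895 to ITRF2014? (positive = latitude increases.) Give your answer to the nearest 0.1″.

1″ of latitude = 31.00 m, so Δφ = -546.0 / 31.00 = -17.613″.

Δφ = -17.6″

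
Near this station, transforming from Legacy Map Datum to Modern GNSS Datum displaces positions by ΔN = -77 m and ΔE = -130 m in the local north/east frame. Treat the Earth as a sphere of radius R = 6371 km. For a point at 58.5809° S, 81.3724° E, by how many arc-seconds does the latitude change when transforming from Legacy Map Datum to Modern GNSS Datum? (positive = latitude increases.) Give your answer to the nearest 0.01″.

Δφ = -2.49″

On a sphere of radius R, 1 rad of latitude = R, so Δφ = ΔN / R = -77.0 / 6371000 = -1.2086e-05 rad = -2.493″.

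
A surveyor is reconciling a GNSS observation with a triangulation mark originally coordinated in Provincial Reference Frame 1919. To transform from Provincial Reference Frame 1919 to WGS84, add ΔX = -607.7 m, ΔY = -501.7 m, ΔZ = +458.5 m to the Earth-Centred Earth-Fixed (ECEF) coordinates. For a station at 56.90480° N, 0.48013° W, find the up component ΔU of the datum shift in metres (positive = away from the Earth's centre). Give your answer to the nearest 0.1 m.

At φ = 56.90480°, λ = -0.48013°: sin φ = 0.837764, cos φ = 0.546032, sin λ = -0.008380, cos λ = 0.999965.
ΔU = cos φ cos λ·ΔX + cos φ sin λ·ΔY + sin φ·ΔZ = (0.546032)(0.999965)(-607.7) + (0.546032)(-0.008380)(-501.7) + (0.837764)(458.5) = 54.60 m.

ΔU = 54.6 m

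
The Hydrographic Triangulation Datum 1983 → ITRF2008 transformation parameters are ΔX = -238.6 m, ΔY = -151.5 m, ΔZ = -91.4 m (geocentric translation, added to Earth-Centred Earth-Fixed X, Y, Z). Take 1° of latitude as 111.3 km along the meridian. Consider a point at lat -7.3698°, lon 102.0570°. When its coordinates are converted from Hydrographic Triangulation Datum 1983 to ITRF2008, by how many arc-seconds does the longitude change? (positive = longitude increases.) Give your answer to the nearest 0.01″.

Δλ = 8.64″

sin φ = -0.128273, cos φ = 0.991739, sin λ = 0.977940, cos λ = -0.208885.
East component: ΔE = −sin λ·ΔX + cos λ·ΔY = −(0.977940)(-238.6) + (-0.208885)(-151.5) = 264.98 m.
1° of latitude spans 111300 m; at latitude φ, 1° of longitude spans that × cos φ = 110380.5 m, so Δλ = 264.98 / 110380.5 × 3600 = 8.642″.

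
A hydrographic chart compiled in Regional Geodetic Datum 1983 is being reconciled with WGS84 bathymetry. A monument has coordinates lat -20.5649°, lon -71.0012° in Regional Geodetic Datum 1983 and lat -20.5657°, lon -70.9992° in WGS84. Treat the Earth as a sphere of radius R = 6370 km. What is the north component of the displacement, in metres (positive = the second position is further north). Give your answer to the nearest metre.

ΔN = -89 m

Δφ = -20.5657° − -20.5649° = -0.0008°; Δλ = -70.9992° − -71.0012° = +0.0020°.
1° along a meridian = πR/180 = 111177 m.
ΔN = Δφ × 111177 = -88.9 m; ΔE = Δλ × 111177 × cos(-20.5649°) = +0.0020 × 111177 × 0.936275 = 208.2 m.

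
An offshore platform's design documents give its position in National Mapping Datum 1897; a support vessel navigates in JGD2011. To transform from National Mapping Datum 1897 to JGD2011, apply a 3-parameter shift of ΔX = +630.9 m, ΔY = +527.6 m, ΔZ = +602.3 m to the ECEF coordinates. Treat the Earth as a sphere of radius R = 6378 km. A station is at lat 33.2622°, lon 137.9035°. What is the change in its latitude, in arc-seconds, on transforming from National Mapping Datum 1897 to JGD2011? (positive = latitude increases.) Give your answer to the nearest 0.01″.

Δφ = 18.32″

sin φ = 0.548471, cos φ = 0.836169, sin λ = 0.670381, cos λ = -0.742017.
North component: ΔN = −sin φ cos λ·ΔX − sin φ sin λ·ΔY + cos φ·ΔZ = −(0.548471)(-0.742017)(630.9) − (0.548471)(0.670381)(527.6) + (0.836169)(602.3) = 566.39 m.
1° of latitude spans πR/180 = 111317 m, so Δφ = 566.39 / 111317 × 3600 = 18.317″.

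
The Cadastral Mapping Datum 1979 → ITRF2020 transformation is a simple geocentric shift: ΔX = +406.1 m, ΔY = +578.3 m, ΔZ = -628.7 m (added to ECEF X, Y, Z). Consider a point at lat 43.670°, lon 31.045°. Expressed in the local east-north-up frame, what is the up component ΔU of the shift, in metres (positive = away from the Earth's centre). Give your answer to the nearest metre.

ΔU = 33 m

The local up (radial) axis is (cos φ cos λ, cos φ sin λ, sin φ), giving ΔU = 251.669 + 215.723 − 434.120 = 33.27 m.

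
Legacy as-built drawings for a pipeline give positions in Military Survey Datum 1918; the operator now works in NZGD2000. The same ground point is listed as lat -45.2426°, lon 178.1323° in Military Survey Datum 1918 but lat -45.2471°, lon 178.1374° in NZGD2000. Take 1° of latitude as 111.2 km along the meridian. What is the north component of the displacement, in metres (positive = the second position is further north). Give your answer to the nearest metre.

ΔN = -500 m

Δφ = -45.2471° − -45.2426° = -0.0045°; Δλ = 178.1374° − 178.1323° = +0.0051°.
ΔN = Δφ × 111200 = -500.4 m; ΔE = Δλ × 111200 × cos(-45.2426°) = +0.0051 × 111200 × 0.704106 = 399.3 m.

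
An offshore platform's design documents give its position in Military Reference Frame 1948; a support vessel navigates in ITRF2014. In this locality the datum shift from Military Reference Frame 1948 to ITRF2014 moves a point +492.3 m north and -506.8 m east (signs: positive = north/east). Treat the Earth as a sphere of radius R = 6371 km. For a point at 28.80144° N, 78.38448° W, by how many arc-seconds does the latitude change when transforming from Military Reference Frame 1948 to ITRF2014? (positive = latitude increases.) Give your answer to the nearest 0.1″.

Δφ = 15.9″

On a sphere of radius R, 1 rad of latitude = R, so Δφ = ΔN / R = 492.3 / 6371000 = 7.7272e-05 rad = 15.938″.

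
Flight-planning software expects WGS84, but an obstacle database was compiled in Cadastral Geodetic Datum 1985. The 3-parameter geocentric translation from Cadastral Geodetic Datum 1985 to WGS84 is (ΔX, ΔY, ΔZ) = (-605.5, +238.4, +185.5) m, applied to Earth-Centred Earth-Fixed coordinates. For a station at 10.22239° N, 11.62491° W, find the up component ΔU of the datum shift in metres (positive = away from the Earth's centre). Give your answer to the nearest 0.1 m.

At φ = 10.22239°, λ = -11.62491°: sin φ = 0.177469, cos φ = 0.984126, sin λ = -0.201504, cos λ = 0.979488.
ΔU = cos φ cos λ·ΔX + cos φ sin λ·ΔY + sin φ·ΔZ = (0.984126)(0.979488)(-605.5) + (0.984126)(-0.201504)(238.4) + (0.177469)(185.5) = -598.02 m.

ΔU = -598.0 m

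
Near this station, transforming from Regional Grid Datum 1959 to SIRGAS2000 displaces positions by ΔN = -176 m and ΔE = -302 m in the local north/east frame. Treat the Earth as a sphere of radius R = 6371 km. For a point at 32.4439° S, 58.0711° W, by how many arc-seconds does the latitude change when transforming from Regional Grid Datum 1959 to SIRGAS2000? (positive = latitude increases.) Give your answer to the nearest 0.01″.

On a sphere of radius R, 1 rad of latitude = R, so Δφ = ΔN / R = -176.0 / 6371000 = -2.7625e-05 rad = -5.698″.

Δφ = -5.70″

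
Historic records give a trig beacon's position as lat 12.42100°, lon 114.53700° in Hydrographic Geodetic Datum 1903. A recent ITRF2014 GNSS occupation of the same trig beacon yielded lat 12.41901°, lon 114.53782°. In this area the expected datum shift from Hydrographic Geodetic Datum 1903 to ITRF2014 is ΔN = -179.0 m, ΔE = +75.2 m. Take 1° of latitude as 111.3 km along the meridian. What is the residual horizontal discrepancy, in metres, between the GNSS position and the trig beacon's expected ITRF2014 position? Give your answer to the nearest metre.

Observed coordinate differences: Δφ = -0.00199°, Δλ = +0.00082°.
Converting to metres (1° lat = 111300 m, cos φ = 0.976594): observed ΔN = -221.5 m, observed ΔE = 89.1 m.
Subtracting the expected shift leaves a residual of -221.5 − (-179.0) = -42.5 m north and 89.1 − (75.2) = 13.9 m east.
Residual distance = √((-42.5)² + 13.9²) = 44.7 m.

45 m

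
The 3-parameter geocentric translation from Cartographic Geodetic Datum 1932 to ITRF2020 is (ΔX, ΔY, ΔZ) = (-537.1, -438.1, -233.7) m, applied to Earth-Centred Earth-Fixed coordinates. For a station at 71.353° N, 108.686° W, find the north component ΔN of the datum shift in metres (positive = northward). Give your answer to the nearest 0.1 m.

The local north axis is (−sin φ cos λ, −sin φ sin λ, cos φ), giving ΔN = -163.044 − 393.222 − 74.722 = -630.99 m.

ΔN = -631.0 m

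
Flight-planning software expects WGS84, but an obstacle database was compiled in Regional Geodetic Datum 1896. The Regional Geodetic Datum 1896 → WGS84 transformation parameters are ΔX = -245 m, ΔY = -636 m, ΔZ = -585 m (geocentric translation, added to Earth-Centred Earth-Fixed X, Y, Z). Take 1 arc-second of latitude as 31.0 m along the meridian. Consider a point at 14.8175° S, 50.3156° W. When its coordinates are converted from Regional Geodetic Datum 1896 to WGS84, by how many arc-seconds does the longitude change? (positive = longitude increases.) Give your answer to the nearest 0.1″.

Δλ = -19.8″

sin φ = -0.255741, cos φ = 0.966745, sin λ = -0.769573, cos λ = 0.638558.
East component: ΔE = −sin λ·ΔX + cos λ·ΔY = −(-0.769573)(-245) + (0.638558)(-636) = -594.67 m.
1° of latitude spans 3600 × 31.00 = 111600 m; at latitude φ, 1° of longitude spans that × cos φ = 107888.8 m, so Δλ = -594.67 / 107888.8 × 3600 = -19.843″.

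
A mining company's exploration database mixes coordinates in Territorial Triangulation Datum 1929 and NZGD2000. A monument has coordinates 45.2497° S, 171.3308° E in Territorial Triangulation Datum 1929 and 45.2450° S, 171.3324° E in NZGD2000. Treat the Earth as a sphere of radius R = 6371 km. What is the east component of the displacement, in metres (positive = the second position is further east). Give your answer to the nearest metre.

Δφ = -45.2450° − -45.2497° = +0.0047°; Δλ = 171.3324° − 171.3308° = +0.0016°.
1° along a meridian = πR/180 = 111195 m.
ΔN = Δφ × 111195 = 522.6 m; ΔE = Δλ × 111195 × cos(-45.2497°) = +0.0016 × 111195 × 0.704018 = 125.3 m.

ΔE = 125 m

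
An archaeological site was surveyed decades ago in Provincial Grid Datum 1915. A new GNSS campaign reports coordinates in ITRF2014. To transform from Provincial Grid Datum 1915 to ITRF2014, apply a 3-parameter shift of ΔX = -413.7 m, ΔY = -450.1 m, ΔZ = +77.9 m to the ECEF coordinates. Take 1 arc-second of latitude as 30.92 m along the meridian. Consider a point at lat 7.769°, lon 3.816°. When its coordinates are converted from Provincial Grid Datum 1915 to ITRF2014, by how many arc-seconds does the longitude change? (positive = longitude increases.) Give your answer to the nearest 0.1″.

sin φ = 0.135180, cos φ = 0.990821, sin λ = 0.066553, cos λ = 0.997783.
East component: ΔE = −sin λ·ΔX + cos λ·ΔY = −(0.066553)(-413.7) + (0.997783)(-450.1) = -421.57 m.
1° of latitude spans 3600 × 30.92 = 111312 m; at latitude φ, 1° of longitude spans that × cos φ = 110290.3 m, so Δλ = -421.57 / 110290.3 × 3600 = -13.761″.

Δλ = -13.8″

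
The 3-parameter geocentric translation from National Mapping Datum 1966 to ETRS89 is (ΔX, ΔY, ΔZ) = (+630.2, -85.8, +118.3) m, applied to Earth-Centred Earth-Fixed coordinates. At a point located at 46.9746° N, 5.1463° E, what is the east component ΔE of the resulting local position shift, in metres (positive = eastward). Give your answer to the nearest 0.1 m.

The local east axis at (φ, λ) is (−sin λ, cos λ, 0), so ΔE = −sin(5.1463°)·630.2 + cos(5.1463°)·(-85.8) = -141.98 m.

ΔE = -142.0 m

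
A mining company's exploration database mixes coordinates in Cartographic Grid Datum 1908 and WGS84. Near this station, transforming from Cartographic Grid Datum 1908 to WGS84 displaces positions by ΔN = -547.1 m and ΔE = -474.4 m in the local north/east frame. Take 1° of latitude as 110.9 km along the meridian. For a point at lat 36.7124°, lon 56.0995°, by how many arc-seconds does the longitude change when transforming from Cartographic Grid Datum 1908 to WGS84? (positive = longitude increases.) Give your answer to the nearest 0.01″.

At latitude 36.7124°, cos φ = 0.801646.
1° of longitude at this latitude = 110.9 × cos φ = 88.90 km, so Δλ = -474.4 / 88902.6 = -0.0053362° = -19.210″.

Δλ = -19.21″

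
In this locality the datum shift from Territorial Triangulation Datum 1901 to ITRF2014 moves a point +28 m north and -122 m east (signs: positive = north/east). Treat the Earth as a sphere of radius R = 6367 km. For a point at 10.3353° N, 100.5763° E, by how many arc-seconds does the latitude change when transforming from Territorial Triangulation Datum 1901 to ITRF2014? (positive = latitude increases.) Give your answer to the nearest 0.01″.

Δφ = 0.91″

On a sphere of radius R, 1 rad of latitude = R, so Δφ = ΔN / R = 28.0 / 6367000 = 4.3977e-06 rad = 0.907″.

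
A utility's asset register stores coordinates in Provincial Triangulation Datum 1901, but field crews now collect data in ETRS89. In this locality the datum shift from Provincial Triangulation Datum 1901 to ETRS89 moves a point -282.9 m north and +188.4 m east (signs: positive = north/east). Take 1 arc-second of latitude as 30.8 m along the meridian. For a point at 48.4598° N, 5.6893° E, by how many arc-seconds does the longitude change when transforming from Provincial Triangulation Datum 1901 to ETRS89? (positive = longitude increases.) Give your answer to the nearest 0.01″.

At latitude 48.4598°, cos φ = 0.663145.
1″ of longitude at this latitude = 30.80 × cos φ = 20.4249 m, so Δλ = 188.4 / 20.4249 = 9.224″.

Δλ = 9.22″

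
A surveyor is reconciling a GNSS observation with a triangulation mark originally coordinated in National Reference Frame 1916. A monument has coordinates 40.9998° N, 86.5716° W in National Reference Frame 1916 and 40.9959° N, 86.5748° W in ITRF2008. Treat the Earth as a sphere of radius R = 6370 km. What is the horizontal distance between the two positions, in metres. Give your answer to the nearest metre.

Δφ = 40.9959° − 40.9998° = -0.0039°; Δλ = -86.5748° − -86.5716° = -0.0032°.
1° along a meridian = πR/180 = 111177 m.
ΔN = Δφ × 111177 = -433.6 m; ΔE = Δλ × 111177 × cos(40.9998°) = -0.0032 × 111177 × 0.754712 = -268.5 m.
Distance = √(ΔE² + ΔN²) = √((-268.5)² + (-433.6)²) = 510.0 m.

510 m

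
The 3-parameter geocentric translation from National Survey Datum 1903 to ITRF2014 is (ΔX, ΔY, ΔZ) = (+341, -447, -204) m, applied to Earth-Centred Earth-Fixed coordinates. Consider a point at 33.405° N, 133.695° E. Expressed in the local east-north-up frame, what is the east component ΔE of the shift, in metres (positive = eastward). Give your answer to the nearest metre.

The local east axis at (φ, λ) is (−sin λ, cos λ, 0), so ΔE = −sin(133.695°)·341 + cos(133.695°)·(-447) = 62.24 m.

ΔE = 62 m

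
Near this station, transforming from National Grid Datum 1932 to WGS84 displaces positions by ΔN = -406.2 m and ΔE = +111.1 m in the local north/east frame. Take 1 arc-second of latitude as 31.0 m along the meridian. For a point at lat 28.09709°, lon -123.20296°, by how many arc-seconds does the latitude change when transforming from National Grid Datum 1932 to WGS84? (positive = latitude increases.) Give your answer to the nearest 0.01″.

1″ of latitude = 31.00 m, so Δφ = -406.2 / 31.00 = -13.103″.

Δφ = -13.10″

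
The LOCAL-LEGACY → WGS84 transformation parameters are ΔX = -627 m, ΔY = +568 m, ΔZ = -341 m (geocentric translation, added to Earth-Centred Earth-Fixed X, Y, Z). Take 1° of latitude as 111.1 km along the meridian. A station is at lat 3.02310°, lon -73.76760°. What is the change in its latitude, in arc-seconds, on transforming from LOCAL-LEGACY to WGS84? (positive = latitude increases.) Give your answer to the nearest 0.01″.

Δφ = -9.80″

sin φ = 0.052739, cos φ = 0.998608, sin λ = -0.960136, cos λ = 0.279534.
North component: ΔN = −sin φ cos λ·ΔX − sin φ sin λ·ΔY + cos φ·ΔZ = −(0.052739)(0.279534)(-627) − (0.052739)(-0.960136)(568) + (0.998608)(-341) = -302.52 m.
1° of latitude spans 111100 m, so Δφ = -302.52 / 111100 × 3600 = -9.803″.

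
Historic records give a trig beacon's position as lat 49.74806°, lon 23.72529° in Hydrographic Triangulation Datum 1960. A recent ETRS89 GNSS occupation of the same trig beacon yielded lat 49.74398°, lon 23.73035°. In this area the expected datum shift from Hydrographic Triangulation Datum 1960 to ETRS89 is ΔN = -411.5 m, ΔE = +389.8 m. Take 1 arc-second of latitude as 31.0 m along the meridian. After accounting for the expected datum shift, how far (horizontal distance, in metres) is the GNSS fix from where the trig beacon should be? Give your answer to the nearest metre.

50 m

Observed coordinate differences: Δφ = -0.00408°, Δλ = +0.00506°.
Converting to metres (1° lat = 111600 m, cos φ = 0.646150): observed ΔN = -455.3 m, observed ΔE = 364.9 m.
Subtracting the expected shift leaves a residual of -455.3 − (-411.5) = -43.8 m north and 364.9 − (389.8) = -24.9 m east.
Residual distance = √((-43.8)² + (-24.9)²) = 50.4 m.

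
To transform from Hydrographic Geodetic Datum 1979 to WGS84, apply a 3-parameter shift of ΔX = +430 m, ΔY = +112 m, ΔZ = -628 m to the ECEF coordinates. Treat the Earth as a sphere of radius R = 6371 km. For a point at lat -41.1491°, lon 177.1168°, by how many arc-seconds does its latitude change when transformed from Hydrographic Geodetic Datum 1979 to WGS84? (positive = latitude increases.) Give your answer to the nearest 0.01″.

sin φ = -0.658021, cos φ = 0.753000, sin λ = 0.050300, cos λ = -0.998734.
North component: ΔN = −sin φ cos λ·ΔX − sin φ sin λ·ΔY + cos φ·ΔZ = −(-0.658021)(-0.998734)(430) − (-0.658021)(0.050300)(112) + (0.753000)(-628) = -751.77 m.
1° of latitude spans πR/180 = 111195 m, so Δφ = -751.77 / 111195 × 3600 = -24.339″.

Δφ = -24.34″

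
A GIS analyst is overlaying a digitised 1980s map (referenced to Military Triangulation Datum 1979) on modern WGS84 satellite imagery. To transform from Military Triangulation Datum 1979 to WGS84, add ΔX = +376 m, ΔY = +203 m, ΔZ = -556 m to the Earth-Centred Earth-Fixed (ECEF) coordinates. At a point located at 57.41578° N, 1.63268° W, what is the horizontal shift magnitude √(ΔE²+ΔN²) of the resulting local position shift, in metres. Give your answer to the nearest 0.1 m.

647.5 m

At φ = 57.41578°, λ = -1.63268°: sin φ = 0.842601, cos φ = 0.538539, sin λ = -0.028492, cos λ = 0.999594.
ΔE = −sin λ·ΔX + cos λ·ΔY = −(-0.028492)·(376) + (0.999594)·(203) = 213.63 m.
ΔN = −sin φ cos λ·ΔX − sin φ sin λ·ΔY + cos φ·ΔZ = −(0.842601)(0.999594)(376) − (0.842601)(-0.028492)(203) + (0.538539)(-556) = -611.24 m.
Horizontal magnitude = √(ΔE² + ΔN²) = √(213.63² + (-611.24)²) = 647.50 m.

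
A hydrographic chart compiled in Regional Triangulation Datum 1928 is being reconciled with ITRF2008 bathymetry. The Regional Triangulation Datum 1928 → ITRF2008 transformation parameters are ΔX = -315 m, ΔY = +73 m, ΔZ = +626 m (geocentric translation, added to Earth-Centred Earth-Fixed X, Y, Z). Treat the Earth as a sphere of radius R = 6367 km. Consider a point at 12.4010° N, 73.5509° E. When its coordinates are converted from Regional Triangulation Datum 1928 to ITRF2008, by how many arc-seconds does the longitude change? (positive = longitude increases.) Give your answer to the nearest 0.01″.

Δλ = 10.71″

sin φ = 0.214752, cos φ = 0.976669, sin λ = 0.959072, cos λ = 0.283163.
East component: ΔE = −sin λ·ΔX + cos λ·ΔY = −(0.959072)(-315) + (0.283163)(73) = 322.78 m.
1° of latitude spans πR/180 = 111125 m; at latitude φ, 1° of longitude spans that × cos φ = 108532.4 m, so Δλ = 322.78 / 108532.4 × 3600 = 10.707″.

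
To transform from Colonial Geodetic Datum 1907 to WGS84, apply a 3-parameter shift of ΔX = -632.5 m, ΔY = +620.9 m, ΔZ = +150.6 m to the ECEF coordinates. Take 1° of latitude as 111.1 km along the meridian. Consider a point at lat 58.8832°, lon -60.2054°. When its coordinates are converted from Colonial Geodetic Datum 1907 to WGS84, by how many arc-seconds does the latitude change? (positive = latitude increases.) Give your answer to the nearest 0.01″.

Δφ = 26.19″

sin φ = 0.856116, cos φ = 0.516784, sin λ = -0.867812, cos λ = 0.496892.
North component: ΔN = −sin φ cos λ·ΔX − sin φ sin λ·ΔY + cos φ·ΔZ = −(0.856116)(0.496892)(-632.5) − (0.856116)(-0.867812)(620.9) + (0.516784)(150.6) = 808.19 m.
1° of latitude spans 111100 m, so Δφ = 808.19 / 111100 × 3600 = 26.188″.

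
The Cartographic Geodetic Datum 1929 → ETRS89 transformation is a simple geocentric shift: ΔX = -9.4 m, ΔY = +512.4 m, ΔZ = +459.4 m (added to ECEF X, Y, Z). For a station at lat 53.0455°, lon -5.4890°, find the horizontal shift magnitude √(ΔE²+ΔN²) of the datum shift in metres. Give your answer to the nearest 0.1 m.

At φ = 53.0455°, λ = -5.4890°: sin φ = 0.799113, cos φ = 0.601181, sin λ = -0.095655, cos λ = 0.995415.
ΔE = −sin λ·ΔX + cos λ·ΔY = −(-0.095655)·(-9.4) + (0.995415)·(512.4) = 509.15 m.
ΔN = −sin φ cos λ·ΔX − sin φ sin λ·ΔY + cos φ·ΔZ = −(0.799113)(0.995415)(-9.4) − (0.799113)(-0.095655)(512.4) + (0.601181)(459.4) = 322.83 m.
Horizontal magnitude = √(ΔE² + ΔN²) = √(509.15² + 322.83²) = 602.87 m.

602.9 m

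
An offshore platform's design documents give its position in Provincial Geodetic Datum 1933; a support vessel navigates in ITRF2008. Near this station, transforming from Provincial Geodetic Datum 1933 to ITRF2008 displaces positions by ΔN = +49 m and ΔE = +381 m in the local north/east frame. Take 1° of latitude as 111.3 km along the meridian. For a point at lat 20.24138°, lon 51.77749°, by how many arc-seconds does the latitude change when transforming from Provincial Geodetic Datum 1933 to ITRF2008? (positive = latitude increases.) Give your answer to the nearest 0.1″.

Δφ = 1.6″

1° of latitude = 111.3 km, so Δφ = 49.0 / 111300 = 0.0004403° = 1.585″.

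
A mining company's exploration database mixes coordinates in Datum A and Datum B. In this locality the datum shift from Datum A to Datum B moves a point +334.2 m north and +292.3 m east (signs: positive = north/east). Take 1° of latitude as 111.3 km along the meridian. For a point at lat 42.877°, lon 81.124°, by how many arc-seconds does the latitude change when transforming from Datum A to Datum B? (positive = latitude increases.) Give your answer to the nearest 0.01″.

1° of latitude = 111.3 km, so Δφ = 334.2 / 111300 = 0.0030027° = 10.810″.

Δφ = 10.81″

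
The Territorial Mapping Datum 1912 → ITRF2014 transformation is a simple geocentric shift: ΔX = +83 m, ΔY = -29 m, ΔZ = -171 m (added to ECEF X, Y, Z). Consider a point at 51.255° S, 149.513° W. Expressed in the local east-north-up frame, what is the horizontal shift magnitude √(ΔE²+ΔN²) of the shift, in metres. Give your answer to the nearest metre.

166 m

At φ = -51.255°, λ = -149.513°: sin φ = -0.779939, cos φ = 0.625855, sin λ = -0.507343, cos λ = -0.861744.
ΔE = −sin λ·ΔX + cos λ·ΔY = −(-0.507343)·(83) + (-0.861744)·(-29) = 67.10 m.
ΔN = −sin φ cos λ·ΔX − sin φ sin λ·ΔY + cos φ·ΔZ = −(-0.779939)(-0.861744)(83) − (-0.779939)(-0.507343)(-29) + (0.625855)(-171) = -151.33 m.
Horizontal magnitude = √(ΔE² + ΔN²) = √(67.10² + (-151.33)²) = 165.54 m.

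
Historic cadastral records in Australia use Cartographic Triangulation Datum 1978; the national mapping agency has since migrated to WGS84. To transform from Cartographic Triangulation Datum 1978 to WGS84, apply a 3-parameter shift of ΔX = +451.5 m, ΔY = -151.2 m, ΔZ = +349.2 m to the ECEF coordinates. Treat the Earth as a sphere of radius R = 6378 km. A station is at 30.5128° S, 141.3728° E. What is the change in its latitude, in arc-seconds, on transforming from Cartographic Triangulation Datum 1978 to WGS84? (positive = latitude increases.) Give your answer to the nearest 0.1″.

sin φ = -0.507731, cos φ = 0.861516, sin λ = 0.624251, cos λ = -0.781224.
North component: ΔN = −sin φ cos λ·ΔX − sin φ sin λ·ΔY + cos φ·ΔZ = −(-0.507731)(-0.781224)(451.5) − (-0.507731)(0.624251)(-151.2) + (0.861516)(349.2) = 73.83 m.
1° of latitude spans πR/180 = 111317 m, so Δφ = 73.83 / 111317 × 3600 = 2.388″.

Δφ = 2.4″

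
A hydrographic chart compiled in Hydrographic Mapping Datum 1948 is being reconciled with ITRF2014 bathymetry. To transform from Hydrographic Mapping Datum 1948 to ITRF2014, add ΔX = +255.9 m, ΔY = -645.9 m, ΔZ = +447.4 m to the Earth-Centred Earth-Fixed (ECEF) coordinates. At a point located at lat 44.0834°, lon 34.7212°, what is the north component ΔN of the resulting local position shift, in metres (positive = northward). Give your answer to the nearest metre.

ΔN = 431 m

The local north axis is (−sin φ cos λ, −sin φ sin λ, cos φ), giving ΔN = -146.329 + 255.946 + 321.380 = 431.00 m.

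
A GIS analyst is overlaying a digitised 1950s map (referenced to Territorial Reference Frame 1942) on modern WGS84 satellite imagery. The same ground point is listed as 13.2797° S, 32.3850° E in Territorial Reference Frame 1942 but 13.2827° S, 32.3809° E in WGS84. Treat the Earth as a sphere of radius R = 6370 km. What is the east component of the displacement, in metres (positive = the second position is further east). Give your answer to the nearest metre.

ΔE = -444 m

Δφ = -13.2827° − -13.2797° = -0.0030°; Δλ = 32.3809° − 32.3850° = -0.0041°.
1° along a meridian = πR/180 = 111177 m.
ΔN = Δφ × 111177 = -333.5 m; ΔE = Δλ × 111177 × cos(-13.2797°) = -0.0041 × 111177 × 0.973260 = -443.6 m.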